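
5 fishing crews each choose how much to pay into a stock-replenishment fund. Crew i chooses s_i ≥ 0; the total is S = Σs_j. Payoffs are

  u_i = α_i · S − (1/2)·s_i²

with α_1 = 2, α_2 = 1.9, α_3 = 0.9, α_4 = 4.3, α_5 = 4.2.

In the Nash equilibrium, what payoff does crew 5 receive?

Crew i's FOC: ∂u_i/∂s_i = α_i − s_i = 0, so s_i* = α_i.
NE contributions = (2, 1.9, 0.9, 4.3, 4.2); S = 13.3.
u_5 = α_5·S − ½·(s_5)² = 4.2·13.3 − ½·4.2² = 47.04.

47.04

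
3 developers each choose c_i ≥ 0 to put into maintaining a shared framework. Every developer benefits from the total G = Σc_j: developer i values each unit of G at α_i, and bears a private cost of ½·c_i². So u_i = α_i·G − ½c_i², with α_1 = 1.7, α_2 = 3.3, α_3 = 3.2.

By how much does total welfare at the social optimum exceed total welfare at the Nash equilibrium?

45.63

Developer i's FOC: ∂u_i/∂c_i = α_i − c_i = 0, so c_i* = α_i.
NE contributions = (1.7, 3.3, 3.2); G = 8.2.
W^NE = (Σα)·G − ½Σα_i² = 8.2² − ½·24.02 = 55.23.
Planner sets c_i = Σα_j = 8.2 for every i, so G^SO = 3·8.2 = 24.6.
W^SO = (Σα)·G^SO − ½·3·(Σα)² = (3/2)·8.2² = 100.86.
Deadweight loss = W^SO − W^NE = 45.63.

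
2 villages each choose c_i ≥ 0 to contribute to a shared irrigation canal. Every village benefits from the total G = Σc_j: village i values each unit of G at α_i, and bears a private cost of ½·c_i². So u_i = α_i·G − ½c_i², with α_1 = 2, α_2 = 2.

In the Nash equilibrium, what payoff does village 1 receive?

Village i's FOC: ∂u_i/∂c_i = α_i − c_i = 0, so c_i* = α_i.
NE contributions = (2, 2); G = 4.
u_1 = α_1·G − ½·(c_1)² = 2·4 − ½·2² = 6.

6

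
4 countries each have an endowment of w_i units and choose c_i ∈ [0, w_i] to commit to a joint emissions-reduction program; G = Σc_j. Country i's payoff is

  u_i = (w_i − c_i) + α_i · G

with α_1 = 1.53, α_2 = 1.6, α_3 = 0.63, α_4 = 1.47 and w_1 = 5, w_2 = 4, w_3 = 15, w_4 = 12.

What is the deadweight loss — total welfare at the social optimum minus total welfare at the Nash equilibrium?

∂u_i/∂c_i = α_i − 1, so country i contributes w_i if α_i > 1, else 0.
α_i > 1 for i ∈ {1, 2, 4}; NE contributions (5, 4, 0, 12), G = 21.
W^NE = Σw_i − G^NE + (Σα_i)·G^NE = 36 + 4.23·21 = 124.83.
Planner: ∂(Σu_j)/∂c_i = Σα_j − 1 = 4.23 > 0, so everyone contributes w_i; G^SO = 36, W^SO = 36 + 4.23·36 = 188.28.
Deadweight loss = 63.45.

63.45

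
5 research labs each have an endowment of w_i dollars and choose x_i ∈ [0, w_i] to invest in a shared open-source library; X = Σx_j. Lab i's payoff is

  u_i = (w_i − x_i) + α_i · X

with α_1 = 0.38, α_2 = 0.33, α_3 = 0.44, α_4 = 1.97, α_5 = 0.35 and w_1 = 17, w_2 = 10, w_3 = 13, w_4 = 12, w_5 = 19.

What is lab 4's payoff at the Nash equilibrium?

∂u_i/∂x_i = α_i − 1, so lab i contributes w_i if α_i > 1, else 0.
α_i > 1 for i ∈ {4}; NE contributions (0, 0, 0, 12, 0), X = 12.
u_4 = (12 − 12) + 1.97·12 = 23.64.

23.64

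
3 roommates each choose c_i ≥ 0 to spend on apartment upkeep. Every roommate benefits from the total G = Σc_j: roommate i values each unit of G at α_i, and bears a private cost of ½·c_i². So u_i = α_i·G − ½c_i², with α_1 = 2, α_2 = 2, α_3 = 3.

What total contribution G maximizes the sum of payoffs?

21

Planner FOC: ∂(Σu_j)/∂c_i = (Σα_j) − c_i = 0, so c_i^SO = Σα_j = 7 for every i; G^SO = 21.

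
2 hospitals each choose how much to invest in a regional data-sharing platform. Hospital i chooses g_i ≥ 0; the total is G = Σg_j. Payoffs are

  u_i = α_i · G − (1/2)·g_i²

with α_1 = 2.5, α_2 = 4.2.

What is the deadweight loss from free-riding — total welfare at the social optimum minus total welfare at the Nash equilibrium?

Hospital i's FOC: ∂u_i/∂g_i = α_i − g_i = 0, so g_i* = α_i.
NE contributions = (2.5, 4.2); G = 6.7.
W^NE = (Σα)·G − ½Σα_i² = 6.7² − ½·23.89 = 32.945.
Planner sets g_i = Σα_j = 6.7 for every i, so G^SO = 2·6.7 = 13.4.
W^SO = (Σα)·G^SO − ½·2·(Σα)² = (2/2)·6.7² = 44.89.
Deadweight loss = W^SO − W^NE = 11.945.

11.945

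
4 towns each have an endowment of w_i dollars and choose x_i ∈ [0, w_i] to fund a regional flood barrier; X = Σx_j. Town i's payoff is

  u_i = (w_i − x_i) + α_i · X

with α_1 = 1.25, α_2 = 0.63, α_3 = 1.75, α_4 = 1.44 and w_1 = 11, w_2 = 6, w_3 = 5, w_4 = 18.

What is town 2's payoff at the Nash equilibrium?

27.42

∂u_i/∂x_i = α_i − 1, so town i contributes w_i if α_i > 1, else 0.
α_i > 1 for i ∈ {1, 3, 4}; NE contributions (11, 0, 5, 18), X = 34.
u_2 = (6 − 0) + 0.63·34 = 27.42.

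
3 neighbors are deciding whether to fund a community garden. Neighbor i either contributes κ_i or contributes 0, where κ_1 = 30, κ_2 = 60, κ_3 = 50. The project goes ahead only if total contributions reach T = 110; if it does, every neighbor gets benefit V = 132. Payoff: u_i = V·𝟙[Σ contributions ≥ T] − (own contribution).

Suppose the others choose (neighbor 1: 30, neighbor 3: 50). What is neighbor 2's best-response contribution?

60

Others' total = 80. Contributing 60 brings total to 140 ≥ 110: gain V − κ_2 = 72.
Best response: 60.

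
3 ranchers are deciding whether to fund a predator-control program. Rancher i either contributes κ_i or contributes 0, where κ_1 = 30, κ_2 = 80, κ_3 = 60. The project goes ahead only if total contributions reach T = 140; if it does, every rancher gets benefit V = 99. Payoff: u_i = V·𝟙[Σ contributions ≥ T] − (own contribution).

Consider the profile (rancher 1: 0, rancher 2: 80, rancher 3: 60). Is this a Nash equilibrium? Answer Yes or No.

Total = 140 ≥ 140: provided.
Rancher 1 (pledges 0, payoff 99): pledging 30 → total 170, payoff 69. No gain.
Rancher 2 (pledges 80, payoff 19): dropping to 0 → total 60, payoff 0. No gain.
Rancher 3 (pledges 60, payoff 39): dropping to 0 → total 80, payoff 0. No gain.

Yes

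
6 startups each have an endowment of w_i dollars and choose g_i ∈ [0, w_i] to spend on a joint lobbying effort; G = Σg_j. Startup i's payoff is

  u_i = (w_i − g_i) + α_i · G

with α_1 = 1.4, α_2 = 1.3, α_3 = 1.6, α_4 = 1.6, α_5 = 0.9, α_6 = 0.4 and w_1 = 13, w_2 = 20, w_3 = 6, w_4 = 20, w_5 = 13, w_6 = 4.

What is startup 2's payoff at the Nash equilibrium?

76.7

∂u_i/∂g_i = α_i − 1, so startup i contributes w_i if α_i > 1, else 0.
α_i > 1 for i ∈ {1, 2, 3, 4}; NE contributions (13, 20, 6, 20, 0, 0), G = 59.
u_2 = (20 − 20) + 1.3·59 = 76.7.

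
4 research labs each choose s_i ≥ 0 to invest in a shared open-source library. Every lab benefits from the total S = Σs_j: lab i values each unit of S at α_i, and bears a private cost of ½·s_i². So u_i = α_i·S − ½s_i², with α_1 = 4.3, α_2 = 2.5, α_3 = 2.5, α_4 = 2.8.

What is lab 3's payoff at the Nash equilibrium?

27.125

Lab i's FOC: ∂u_i/∂s_i = α_i − s_i = 0, so s_i* = α_i.
NE contributions = (4.3, 2.5, 2.5, 2.8); S = 12.1.
u_3 = α_3·S − ½·(s_3)² = 2.5·12.1 − ½·2.5² = 27.125.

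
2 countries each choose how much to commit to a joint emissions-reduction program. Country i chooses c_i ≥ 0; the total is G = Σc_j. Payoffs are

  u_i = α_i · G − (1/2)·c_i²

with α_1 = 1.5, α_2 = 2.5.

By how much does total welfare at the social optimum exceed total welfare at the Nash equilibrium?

4.25

Country i's FOC: ∂u_i/∂c_i = α_i − c_i = 0, so c_i* = α_i.
NE contributions = (1.5, 2.5); G = 4.
W^NE = (Σα)·G − ½Σα_i² = 4² − ½·8.5 = 11.75.
Planner sets c_i = Σα_j = 4 for every i, so G^SO = 2·4 = 8.
W^SO = (Σα)·G^SO − ½·2·(Σα)² = (2/2)·4² = 16.
Deadweight loss = W^SO − W^NE = 4.25.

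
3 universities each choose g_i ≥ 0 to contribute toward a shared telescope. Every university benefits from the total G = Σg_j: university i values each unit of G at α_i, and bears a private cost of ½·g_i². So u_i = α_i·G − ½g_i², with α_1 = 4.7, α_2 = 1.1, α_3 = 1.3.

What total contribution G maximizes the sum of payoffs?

21.3

Planner FOC: ∂(Σu_j)/∂g_i = (Σα_j) − g_i = 0, so g_i^SO = Σα_j = 7.1 for every i; G^SO = 21.3.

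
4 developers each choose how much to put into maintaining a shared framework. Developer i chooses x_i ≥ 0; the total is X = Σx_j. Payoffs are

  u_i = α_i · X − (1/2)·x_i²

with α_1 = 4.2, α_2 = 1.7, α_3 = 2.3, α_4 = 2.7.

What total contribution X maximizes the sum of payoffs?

Planner FOC: ∂(Σu_j)/∂x_i = (Σα_j) − x_i = 0, so x_i^SO = Σα_j = 10.9 for every i; X^SO = 43.6.

43.6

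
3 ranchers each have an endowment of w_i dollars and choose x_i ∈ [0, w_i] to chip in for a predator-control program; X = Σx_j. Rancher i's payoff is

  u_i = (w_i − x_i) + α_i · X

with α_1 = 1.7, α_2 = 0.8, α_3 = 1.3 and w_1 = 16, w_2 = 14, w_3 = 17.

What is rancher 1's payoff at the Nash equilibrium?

∂u_i/∂x_i = α_i − 1, so rancher i contributes w_i if α_i > 1, else 0.
α_i > 1 for i ∈ {1, 3}; NE contributions (16, 0, 17), X = 33.
u_1 = (16 − 16) + 1.7·33 = 56.1.

56.1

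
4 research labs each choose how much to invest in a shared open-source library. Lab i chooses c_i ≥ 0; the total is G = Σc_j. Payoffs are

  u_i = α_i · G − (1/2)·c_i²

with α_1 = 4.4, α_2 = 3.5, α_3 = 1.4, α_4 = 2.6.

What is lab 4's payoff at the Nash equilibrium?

27.56

Lab i's FOC: ∂u_i/∂c_i = α_i − c_i = 0, so c_i* = α_i.
NE contributions = (4.4, 3.5, 1.4, 2.6); G = 11.9.
u_4 = α_4·G − ½·(c_4)² = 2.6·11.9 − ½·2.6² = 27.56.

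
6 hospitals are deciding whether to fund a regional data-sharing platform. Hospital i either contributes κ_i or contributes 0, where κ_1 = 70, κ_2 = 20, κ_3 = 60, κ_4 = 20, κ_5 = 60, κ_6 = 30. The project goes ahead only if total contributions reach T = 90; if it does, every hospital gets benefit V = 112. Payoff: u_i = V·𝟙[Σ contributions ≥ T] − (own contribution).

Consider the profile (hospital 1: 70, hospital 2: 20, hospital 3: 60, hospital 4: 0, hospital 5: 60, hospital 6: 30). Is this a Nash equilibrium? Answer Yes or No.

No

Total = 240 ≥ 90: provided.
Hospital 1 (pledges 70, payoff 42): dropping to 0 → total 170, payoff 112. Profitable deviation.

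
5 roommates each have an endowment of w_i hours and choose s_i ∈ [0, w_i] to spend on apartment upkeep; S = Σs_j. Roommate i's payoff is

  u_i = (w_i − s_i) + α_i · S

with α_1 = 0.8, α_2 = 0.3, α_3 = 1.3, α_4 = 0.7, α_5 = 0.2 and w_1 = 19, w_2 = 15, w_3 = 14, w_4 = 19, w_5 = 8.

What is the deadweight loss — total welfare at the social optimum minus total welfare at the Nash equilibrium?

140.3

∂u_i/∂s_i = α_i − 1, so roommate i contributes w_i if α_i > 1, else 0.
α_i > 1 for i ∈ {3}; NE contributions (0, 0, 14, 0, 0), S = 14.
W^NE = Σw_i − S^NE + (Σα_i)·S^NE = 75 + 2.3·14 = 107.2.
Planner: ∂(Σu_j)/∂s_i = Σα_j − 1 = 2.3 > 0, so everyone contributes w_i; S^SO = 75, W^SO = 75 + 2.3·75 = 247.5.
Deadweight loss = 140.3.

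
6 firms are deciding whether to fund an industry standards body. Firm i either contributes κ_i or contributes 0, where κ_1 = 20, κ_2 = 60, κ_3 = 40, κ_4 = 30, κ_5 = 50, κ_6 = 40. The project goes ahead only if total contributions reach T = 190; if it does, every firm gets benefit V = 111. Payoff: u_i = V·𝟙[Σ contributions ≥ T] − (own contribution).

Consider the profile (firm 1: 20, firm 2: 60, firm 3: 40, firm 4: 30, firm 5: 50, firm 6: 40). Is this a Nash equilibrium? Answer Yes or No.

No

Total = 240 ≥ 190: provided.
Firm 1 (pledges 20, payoff 91): dropping to 0 → total 220, payoff 111. Profitable deviation.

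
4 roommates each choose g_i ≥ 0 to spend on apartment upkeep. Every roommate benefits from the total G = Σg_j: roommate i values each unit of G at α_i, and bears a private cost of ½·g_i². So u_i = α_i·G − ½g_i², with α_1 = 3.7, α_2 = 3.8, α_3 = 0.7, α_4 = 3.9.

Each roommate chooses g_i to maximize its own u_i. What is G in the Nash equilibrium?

Roommate i's FOC: ∂u_i/∂g_i = α_i − g_i = 0, so g_i* = α_i.
NE contributions = (3.7, 3.8, 0.7, 3.9); G = 12.1.

12.1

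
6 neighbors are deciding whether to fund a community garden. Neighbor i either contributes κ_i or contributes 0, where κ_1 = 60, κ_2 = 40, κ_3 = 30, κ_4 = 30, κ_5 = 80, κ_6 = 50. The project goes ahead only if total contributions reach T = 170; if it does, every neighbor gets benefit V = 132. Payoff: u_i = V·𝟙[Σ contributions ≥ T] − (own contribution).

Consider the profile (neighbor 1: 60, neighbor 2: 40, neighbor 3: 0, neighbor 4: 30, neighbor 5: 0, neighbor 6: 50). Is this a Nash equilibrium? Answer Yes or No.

Total = 180 ≥ 170: provided.
Neighbor 1 (pledges 60, payoff 72): dropping to 0 → total 120, payoff 0. No gain.
Neighbor 2 (pledges 40, payoff 92): dropping to 0 → total 140, payoff 0. No gain.
Neighbor 3 (pledges 0, payoff 132): pledging 30 → total 210, payoff 102. No gain.
Neighbor 4 (pledges 30, payoff 102): dropping to 0 → total 150, payoff 0. No gain.
Neighbor 5 (pledges 0, payoff 132): pledging 80 → total 260, payoff 52. No gain.
Neighbor 6 (pledges 50, payoff 82): dropping to 0 → total 130, payoff 0. No gain.

Yes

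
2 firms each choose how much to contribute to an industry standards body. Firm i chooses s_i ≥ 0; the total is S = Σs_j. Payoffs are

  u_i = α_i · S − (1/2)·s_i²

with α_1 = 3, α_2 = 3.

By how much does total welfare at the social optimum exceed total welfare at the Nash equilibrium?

9

Firm i's FOC: ∂u_i/∂s_i = α_i − s_i = 0, so s_i* = α_i.
NE contributions = (3, 3); S = 6.
W^NE = (Σα)·S − ½Σα_i² = 6² − ½·18 = 27.
Planner sets s_i = Σα_j = 6 for every i, so S^SO = 2·6 = 12.
W^SO = (Σα)·S^SO − ½·2·(Σα)² = (2/2)·6² = 36.
Deadweight loss = W^SO − W^NE = 9.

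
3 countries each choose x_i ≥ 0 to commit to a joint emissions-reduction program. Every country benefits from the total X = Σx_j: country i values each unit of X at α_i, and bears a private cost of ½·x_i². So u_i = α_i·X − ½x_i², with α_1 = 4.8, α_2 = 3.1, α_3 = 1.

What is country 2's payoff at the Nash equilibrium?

Country i's FOC: ∂u_i/∂x_i = α_i − x_i = 0, so x_i* = α_i.
NE contributions = (4.8, 3.1, 1); X = 8.9.
u_2 = α_2·X − ½·(x_2)² = 3.1·8.9 − ½·3.1² = 22.785.

22.785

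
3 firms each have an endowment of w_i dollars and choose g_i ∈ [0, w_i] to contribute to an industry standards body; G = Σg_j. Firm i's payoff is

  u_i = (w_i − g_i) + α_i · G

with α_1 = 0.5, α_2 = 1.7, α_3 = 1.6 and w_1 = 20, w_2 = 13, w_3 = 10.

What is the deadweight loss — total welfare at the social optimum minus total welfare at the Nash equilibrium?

∂u_i/∂g_i = α_i − 1, so firm i contributes w_i if α_i > 1, else 0.
α_i > 1 for i ∈ {2, 3}; NE contributions (0, 13, 10), G = 23.
W^NE = Σw_i − G^NE + (Σα_i)·G^NE = 43 + 2.8·23 = 107.4.
Planner: ∂(Σu_j)/∂g_i = Σα_j − 1 = 2.8 > 0, so everyone contributes w_i; G^SO = 43, W^SO = 43 + 2.8·43 = 163.4.
Deadweight loss = 56.

56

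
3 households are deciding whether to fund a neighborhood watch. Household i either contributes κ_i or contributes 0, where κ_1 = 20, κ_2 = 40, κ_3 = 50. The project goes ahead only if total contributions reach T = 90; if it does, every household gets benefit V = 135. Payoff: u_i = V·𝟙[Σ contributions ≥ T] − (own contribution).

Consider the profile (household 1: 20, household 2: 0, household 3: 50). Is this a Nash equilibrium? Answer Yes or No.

Total = 70 < 90: not provided.
Household 1 (pledges 20, payoff -20): dropping to 0 → total 50, payoff 0. Profitable deviation.

No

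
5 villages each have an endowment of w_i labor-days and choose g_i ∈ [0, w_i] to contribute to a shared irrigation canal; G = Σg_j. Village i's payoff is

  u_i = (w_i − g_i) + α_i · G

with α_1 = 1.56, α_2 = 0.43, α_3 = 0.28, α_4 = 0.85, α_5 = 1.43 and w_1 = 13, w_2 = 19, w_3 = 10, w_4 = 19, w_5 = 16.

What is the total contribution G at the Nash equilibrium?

∂u_i/∂g_i = α_i − 1, so village i contributes w_i if α_i > 1, else 0.
α_i > 1 for i ∈ {1, 5}; NE contributions (13, 0, 0, 0, 16), G = 29.

29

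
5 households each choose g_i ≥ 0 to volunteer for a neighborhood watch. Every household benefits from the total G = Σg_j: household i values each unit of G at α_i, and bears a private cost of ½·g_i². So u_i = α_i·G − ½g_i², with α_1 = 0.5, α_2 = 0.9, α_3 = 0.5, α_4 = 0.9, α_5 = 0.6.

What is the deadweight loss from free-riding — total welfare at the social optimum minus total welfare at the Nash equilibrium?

Household i's FOC: ∂u_i/∂g_i = α_i − g_i = 0, so g_i* = α_i.
NE contributions = (0.5, 0.9, 0.5, 0.9, 0.6); G = 3.4.
W^NE = (Σα)·G − ½Σα_i² = 3.4² − ½·2.48 = 10.32.
Planner sets g_i = Σα_j = 3.4 for every i, so G^SO = 5·3.4 = 17.
W^SO = (Σα)·G^SO − ½·5·(Σα)² = (5/2)·3.4² = 28.9.
Deadweight loss = W^SO − W^NE = 18.58.

18.58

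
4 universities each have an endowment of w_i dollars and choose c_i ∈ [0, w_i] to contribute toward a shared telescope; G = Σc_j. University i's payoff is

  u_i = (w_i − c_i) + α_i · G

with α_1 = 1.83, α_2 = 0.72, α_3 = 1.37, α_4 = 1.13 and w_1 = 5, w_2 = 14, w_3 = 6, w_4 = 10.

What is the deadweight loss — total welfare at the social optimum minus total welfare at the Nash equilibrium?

∂u_i/∂c_i = α_i − 1, so university i contributes w_i if α_i > 1, else 0.
α_i > 1 for i ∈ {1, 3, 4}; NE contributions (5, 0, 6, 10), G = 21.
W^NE = Σw_i − G^NE + (Σα_i)·G^NE = 35 + 4.05·21 = 120.05.
Planner: ∂(Σu_j)/∂c_i = Σα_j − 1 = 4.05 > 0, so everyone contributes w_i; G^SO = 35, W^SO = 35 + 4.05·35 = 176.75.
Deadweight loss = 56.7.

56.7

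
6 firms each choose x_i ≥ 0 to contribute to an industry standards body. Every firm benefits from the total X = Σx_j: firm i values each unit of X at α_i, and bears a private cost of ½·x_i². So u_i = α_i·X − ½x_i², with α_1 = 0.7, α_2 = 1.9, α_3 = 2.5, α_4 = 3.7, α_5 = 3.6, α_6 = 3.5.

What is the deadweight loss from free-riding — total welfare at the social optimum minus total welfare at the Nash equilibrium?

Firm i's FOC: ∂u_i/∂x_i = α_i − x_i = 0, so x_i* = α_i.
NE contributions = (0.7, 1.9, 2.5, 3.7, 3.6, 3.5); X = 15.9.
W^NE = (Σα)·X − ½Σα_i² = 15.9² − ½·49.25 = 228.185.
Planner sets x_i = Σα_j = 15.9 for every i, so X^SO = 6·15.9 = 95.4.
W^SO = (Σα)·X^SO − ½·6·(Σα)² = (6/2)·15.9² = 758.43.
Deadweight loss = W^SO − W^NE = 530.245.

530.245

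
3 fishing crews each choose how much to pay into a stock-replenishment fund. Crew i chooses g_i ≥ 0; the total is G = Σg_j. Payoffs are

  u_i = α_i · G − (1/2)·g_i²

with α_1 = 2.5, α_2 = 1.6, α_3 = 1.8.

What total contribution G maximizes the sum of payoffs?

17.7

Planner FOC: ∂(Σu_j)/∂g_i = (Σα_j) − g_i = 0, so g_i^SO = Σα_j = 5.9 for every i; G^SO = 17.7.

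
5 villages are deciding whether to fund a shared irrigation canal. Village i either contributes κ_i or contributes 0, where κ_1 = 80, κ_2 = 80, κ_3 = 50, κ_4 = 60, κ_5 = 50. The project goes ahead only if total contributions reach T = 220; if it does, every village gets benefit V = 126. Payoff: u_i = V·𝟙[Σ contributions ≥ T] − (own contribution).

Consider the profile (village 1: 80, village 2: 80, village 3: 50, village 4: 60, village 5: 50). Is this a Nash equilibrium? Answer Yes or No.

No

Total = 320 ≥ 220: provided.
Village 1 (pledges 80, payoff 46): dropping to 0 → total 240, payoff 126. Profitable deviation.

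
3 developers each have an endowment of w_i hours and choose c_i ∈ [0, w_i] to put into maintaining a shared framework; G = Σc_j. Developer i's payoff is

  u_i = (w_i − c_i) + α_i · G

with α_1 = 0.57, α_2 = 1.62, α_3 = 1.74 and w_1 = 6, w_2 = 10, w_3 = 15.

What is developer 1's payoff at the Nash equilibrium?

20.25

∂u_i/∂c_i = α_i − 1, so developer i contributes w_i if α_i > 1, else 0.
α_i > 1 for i ∈ {2, 3}; NE contributions (0, 10, 15), G = 25.
u_1 = (6 − 0) + 0.57·25 = 20.25.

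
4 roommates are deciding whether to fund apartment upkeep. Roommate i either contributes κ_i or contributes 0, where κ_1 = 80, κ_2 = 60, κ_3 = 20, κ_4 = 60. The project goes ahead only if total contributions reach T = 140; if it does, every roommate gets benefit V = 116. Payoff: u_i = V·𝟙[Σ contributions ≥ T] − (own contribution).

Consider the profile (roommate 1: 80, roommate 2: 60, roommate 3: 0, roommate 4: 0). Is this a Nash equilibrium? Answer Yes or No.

Yes

Total = 140 ≥ 140: provided.
Roommate 1 (pledges 80, payoff 36): dropping to 0 → total 60, payoff 0. No gain.
Roommate 2 (pledges 60, payoff 56): dropping to 0 → total 80, payoff 0. No gain.
Roommate 3 (pledges 0, payoff 116): pledging 20 → total 160, payoff 96. No gain.
Roommate 4 (pledges 0, payoff 116): pledging 60 → total 200, payoff 56. No gain.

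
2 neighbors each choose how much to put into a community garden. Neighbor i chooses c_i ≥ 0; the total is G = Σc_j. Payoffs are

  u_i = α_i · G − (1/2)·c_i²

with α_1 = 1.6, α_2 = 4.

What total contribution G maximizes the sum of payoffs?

Planner FOC: ∂(Σu_j)/∂c_i = (Σα_j) − c_i = 0, so c_i^SO = Σα_j = 5.6 for every i; G^SO = 11.2.

11.2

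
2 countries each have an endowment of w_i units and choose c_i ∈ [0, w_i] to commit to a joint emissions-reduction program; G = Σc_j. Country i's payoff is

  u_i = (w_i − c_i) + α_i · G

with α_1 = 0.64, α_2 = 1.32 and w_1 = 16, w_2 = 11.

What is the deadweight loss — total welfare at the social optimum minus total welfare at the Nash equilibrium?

∂u_i/∂c_i = α_i − 1, so country i contributes w_i if α_i > 1, else 0.
α_i > 1 for i ∈ {2}; NE contributions (0, 11), G = 11.
W^NE = Σw_i − G^NE + (Σα_i)·G^NE = 27 + 0.96·11 = 37.56.
Planner: ∂(Σu_j)/∂c_i = Σα_j − 1 = 0.96 > 0, so everyone contributes w_i; G^SO = 27, W^SO = 27 + 0.96·27 = 52.92.
Deadweight loss = 15.36.

15.36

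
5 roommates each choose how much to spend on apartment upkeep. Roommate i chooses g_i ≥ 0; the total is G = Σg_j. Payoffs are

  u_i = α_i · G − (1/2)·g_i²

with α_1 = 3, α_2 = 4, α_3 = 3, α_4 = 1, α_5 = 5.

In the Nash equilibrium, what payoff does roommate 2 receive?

56

Roommate i's FOC: ∂u_i/∂g_i = α_i − g_i = 0, so g_i* = α_i.
NE contributions = (3, 4, 3, 1, 5); G = 16.
u_2 = α_2·G − ½·(g_2)² = 4·16 − ½·4² = 56.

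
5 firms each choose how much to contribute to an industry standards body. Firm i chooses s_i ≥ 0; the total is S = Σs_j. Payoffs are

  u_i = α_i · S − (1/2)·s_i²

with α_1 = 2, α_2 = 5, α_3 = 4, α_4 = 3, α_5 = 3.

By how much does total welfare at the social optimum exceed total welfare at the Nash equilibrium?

465

Firm i's FOC: ∂u_i/∂s_i = α_i − s_i = 0, so s_i* = α_i.
NE contributions = (2, 5, 4, 3, 3); S = 17.
W^NE = (Σα)·S − ½Σα_i² = 17² − ½·63 = 257.5.
Planner sets s_i = Σα_j = 17 for every i, so S^SO = 5·17 = 85.
W^SO = (Σα)·S^SO − ½·5·(Σα)² = (5/2)·17² = 722.5.
Deadweight loss = W^SO − W^NE = 465.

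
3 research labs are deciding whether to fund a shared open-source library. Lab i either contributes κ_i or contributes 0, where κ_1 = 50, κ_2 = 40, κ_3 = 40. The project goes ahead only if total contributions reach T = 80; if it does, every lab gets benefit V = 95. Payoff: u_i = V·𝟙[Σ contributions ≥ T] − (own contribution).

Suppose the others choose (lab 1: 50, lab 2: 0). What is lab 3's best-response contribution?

40

Others' total = 50. Contributing 40 brings total to 90 ≥ 80: gain V − κ_3 = 55.
Best response: 40.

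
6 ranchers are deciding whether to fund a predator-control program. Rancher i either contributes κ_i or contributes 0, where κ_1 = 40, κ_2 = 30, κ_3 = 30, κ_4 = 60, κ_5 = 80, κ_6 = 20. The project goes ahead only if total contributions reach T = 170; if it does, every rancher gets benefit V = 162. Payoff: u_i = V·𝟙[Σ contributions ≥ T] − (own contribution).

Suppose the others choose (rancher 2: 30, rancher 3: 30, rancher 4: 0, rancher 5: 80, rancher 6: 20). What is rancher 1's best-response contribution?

Others' total = 160. Contributing 40 brings total to 200 ≥ 170: gain V − κ_1 = 122.
Best response: 40.

40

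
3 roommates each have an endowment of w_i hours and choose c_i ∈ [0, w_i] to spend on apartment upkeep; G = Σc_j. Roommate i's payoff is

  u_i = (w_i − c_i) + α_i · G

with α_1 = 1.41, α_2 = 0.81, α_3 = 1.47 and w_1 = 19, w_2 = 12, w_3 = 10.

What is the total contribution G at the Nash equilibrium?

∂u_i/∂c_i = α_i − 1, so roommate i contributes w_i if α_i > 1, else 0.
α_i > 1 for i ∈ {1, 3}; NE contributions (19, 0, 10), G = 29.

29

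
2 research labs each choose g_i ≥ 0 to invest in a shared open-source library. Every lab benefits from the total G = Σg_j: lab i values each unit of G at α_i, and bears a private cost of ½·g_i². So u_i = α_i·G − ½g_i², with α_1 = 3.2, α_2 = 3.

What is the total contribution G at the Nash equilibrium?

Lab i's FOC: ∂u_i/∂g_i = α_i − g_i = 0, so g_i* = α_i.
NE contributions = (3.2, 3); G = 6.2.

6.2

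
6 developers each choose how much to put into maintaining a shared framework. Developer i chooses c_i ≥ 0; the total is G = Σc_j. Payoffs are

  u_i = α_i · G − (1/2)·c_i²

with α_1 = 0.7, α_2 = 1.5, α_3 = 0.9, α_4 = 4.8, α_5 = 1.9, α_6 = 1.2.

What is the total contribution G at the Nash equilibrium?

Developer i's FOC: ∂u_i/∂c_i = α_i − c_i = 0, so c_i* = α_i.
NE contributions = (0.7, 1.5, 0.9, 4.8, 1.9, 1.2); G = 11.

11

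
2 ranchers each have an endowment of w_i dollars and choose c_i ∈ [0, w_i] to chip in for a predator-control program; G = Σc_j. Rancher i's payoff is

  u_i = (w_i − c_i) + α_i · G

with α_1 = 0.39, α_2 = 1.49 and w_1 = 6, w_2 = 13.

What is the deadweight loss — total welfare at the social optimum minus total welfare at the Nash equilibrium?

∂u_i/∂c_i = α_i − 1, so rancher i contributes w_i if α_i > 1, else 0.
α_i > 1 for i ∈ {2}; NE contributions (0, 13), G = 13.
W^NE = Σw_i − G^NE + (Σα_i)·G^NE = 19 + 0.88·13 = 30.44.
Planner: ∂(Σu_j)/∂c_i = Σα_j − 1 = 0.88 > 0, so everyone contributes w_i; G^SO = 19, W^SO = 19 + 0.88·19 = 35.72.
Deadweight loss = 5.28.

5.28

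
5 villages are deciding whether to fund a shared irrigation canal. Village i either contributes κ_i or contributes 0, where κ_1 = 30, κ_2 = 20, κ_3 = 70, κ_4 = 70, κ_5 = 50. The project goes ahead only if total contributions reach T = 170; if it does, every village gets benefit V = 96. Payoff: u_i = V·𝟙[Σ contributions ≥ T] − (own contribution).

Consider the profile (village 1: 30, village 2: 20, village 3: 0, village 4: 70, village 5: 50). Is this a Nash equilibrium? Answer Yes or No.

Total = 170 ≥ 170: provided.
Village 1 (pledges 30, payoff 66): dropping to 0 → total 140, payoff 0. No gain.
Village 2 (pledges 20, payoff 76): dropping to 0 → total 150, payoff 0. No gain.
Village 3 (pledges 0, payoff 96): pledging 70 → total 240, payoff 26. No gain.
Village 4 (pledges 70, payoff 26): dropping to 0 → total 100, payoff 0. No gain.
Village 5 (pledges 50, payoff 46): dropping to 0 → total 120, payoff 0. No gain.

Yes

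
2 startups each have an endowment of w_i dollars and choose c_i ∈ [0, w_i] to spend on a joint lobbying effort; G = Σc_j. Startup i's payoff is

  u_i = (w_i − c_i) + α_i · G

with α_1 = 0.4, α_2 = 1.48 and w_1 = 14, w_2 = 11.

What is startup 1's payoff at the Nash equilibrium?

∂u_i/∂c_i = α_i − 1, so startup i contributes w_i if α_i > 1, else 0.
α_i > 1 for i ∈ {2}; NE contributions (0, 11), G = 11.
u_1 = (14 − 0) + 0.4·11 = 18.4.

18.4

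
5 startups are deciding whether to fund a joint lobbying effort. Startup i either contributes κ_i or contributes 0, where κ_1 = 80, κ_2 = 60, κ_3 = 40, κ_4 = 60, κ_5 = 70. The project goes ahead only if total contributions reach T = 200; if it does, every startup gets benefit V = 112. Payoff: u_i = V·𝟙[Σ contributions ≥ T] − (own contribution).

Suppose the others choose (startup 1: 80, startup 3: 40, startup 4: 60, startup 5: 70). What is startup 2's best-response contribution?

0

Others' total = 250 ≥ 200; contributing adds cost 60 for no extra benefit.
Best response: 0.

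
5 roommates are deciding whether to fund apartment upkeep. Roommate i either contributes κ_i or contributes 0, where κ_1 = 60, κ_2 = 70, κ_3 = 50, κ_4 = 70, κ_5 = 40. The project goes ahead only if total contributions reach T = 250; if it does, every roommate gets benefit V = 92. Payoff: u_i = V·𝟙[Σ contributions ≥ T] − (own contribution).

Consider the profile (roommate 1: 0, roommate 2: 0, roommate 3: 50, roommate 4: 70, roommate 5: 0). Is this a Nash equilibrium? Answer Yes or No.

Total = 120 < 250: not provided.
Roommate 1 (pledges 0, payoff 0): pledging 60 → total 180, payoff -60. No gain.
Roommate 2 (pledges 0, payoff 0): pledging 70 → total 190, payoff -70. No gain.
Roommate 3 (pledges 50, payoff -50): dropping to 0 → total 70, payoff 0. Profitable deviation.

No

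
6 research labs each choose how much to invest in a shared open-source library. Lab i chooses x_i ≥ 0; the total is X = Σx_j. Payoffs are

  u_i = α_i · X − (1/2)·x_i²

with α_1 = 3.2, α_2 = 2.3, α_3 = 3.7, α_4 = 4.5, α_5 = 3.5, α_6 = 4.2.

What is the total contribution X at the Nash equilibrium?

Lab i's FOC: ∂u_i/∂x_i = α_i − x_i = 0, so x_i* = α_i.
NE contributions = (3.2, 2.3, 3.7, 4.5, 3.5, 4.2); X = 21.4.

21.4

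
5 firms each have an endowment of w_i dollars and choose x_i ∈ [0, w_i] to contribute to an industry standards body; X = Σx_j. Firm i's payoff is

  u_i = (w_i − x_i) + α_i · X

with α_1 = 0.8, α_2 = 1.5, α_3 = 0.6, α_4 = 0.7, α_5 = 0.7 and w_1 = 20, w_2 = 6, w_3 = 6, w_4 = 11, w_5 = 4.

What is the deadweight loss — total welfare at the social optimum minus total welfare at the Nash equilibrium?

135.3

∂u_i/∂x_i = α_i − 1, so firm i contributes w_i if α_i > 1, else 0.
α_i > 1 for i ∈ {2}; NE contributions (0, 6, 0, 0, 0), X = 6.
W^NE = Σw_i − X^NE + (Σα_i)·X^NE = 47 + 3.3·6 = 66.8.
Planner: ∂(Σu_j)/∂x_i = Σα_j − 1 = 3.3 > 0, so everyone contributes w_i; X^SO = 47, W^SO = 47 + 3.3·47 = 202.1.
Deadweight loss = 135.3.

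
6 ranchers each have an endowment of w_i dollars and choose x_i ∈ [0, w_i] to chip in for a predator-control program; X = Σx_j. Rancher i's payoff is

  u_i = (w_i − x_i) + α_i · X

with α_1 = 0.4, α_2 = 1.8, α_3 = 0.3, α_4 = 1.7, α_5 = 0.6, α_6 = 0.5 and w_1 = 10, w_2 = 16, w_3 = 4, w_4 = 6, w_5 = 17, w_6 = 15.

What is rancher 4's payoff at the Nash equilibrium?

∂u_i/∂x_i = α_i − 1, so rancher i contributes w_i if α_i > 1, else 0.
α_i > 1 for i ∈ {2, 4}; NE contributions (0, 16, 0, 6, 0, 0), X = 22.
u_4 = (6 − 6) + 1.7·22 = 37.4.

37.4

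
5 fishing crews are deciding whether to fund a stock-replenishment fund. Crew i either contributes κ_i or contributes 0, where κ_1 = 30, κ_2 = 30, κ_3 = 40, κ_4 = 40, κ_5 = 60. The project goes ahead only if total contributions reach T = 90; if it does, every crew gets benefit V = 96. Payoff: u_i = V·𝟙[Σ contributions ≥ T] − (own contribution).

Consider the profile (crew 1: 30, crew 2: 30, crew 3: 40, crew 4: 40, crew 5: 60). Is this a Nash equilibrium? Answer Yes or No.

Total = 200 ≥ 90: provided.
Crew 1 (pledges 30, payoff 66): dropping to 0 → total 170, payoff 96. Profitable deviation.

No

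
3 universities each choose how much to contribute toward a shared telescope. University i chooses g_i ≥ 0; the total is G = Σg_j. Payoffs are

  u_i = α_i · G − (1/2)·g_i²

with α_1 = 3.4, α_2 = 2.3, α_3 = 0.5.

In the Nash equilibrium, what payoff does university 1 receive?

15.3

University i's FOC: ∂u_i/∂g_i = α_i − g_i = 0, so g_i* = α_i.
NE contributions = (3.4, 2.3, 0.5); G = 6.2.
u_1 = α_1·G − ½·(g_1)² = 3.4·6.2 − ½·3.4² = 15.3.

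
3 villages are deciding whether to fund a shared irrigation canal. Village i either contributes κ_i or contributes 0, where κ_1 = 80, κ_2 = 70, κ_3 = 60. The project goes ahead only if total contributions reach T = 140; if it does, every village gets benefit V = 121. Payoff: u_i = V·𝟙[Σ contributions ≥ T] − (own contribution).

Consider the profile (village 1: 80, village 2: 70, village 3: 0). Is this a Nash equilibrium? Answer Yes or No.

Yes

Total = 150 ≥ 140: provided.
Village 1 (pledges 80, payoff 41): dropping to 0 → total 70, payoff 0. No gain.
Village 2 (pledges 70, payoff 51): dropping to 0 → total 80, payoff 0. No gain.
Village 3 (pledges 0, payoff 121): pledging 60 → total 210, payoff 61. No gain.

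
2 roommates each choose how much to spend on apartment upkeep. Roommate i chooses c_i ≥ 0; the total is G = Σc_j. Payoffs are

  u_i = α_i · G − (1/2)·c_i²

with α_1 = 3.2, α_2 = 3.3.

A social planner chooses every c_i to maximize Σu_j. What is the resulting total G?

13

Planner FOC: ∂(Σu_j)/∂c_i = (Σα_j) − c_i = 0, so c_i^SO = Σα_j = 6.5 for every i; G^SO = 13.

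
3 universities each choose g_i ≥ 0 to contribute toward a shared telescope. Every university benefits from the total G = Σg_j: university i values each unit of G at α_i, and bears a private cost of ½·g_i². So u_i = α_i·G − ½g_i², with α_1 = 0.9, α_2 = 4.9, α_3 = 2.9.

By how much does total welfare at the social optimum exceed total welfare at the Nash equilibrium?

54.46

University i's FOC: ∂u_i/∂g_i = α_i − g_i = 0, so g_i* = α_i.
NE contributions = (0.9, 4.9, 2.9); G = 8.7.
W^NE = (Σα)·G − ½Σα_i² = 8.7² − ½·33.23 = 59.075.
Planner sets g_i = Σα_j = 8.7 for every i, so G^SO = 3·8.7 = 26.1.
W^SO = (Σα)·G^SO − ½·3·(Σα)² = (3/2)·8.7² = 113.535.
Deadweight loss = W^SO − W^NE = 54.46.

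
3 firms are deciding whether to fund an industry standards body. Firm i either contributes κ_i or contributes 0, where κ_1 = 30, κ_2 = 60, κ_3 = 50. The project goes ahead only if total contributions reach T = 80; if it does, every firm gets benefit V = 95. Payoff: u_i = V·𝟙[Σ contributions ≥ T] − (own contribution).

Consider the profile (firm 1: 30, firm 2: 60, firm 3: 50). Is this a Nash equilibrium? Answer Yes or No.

No

Total = 140 ≥ 80: provided.
Firm 1 (pledges 30, payoff 65): dropping to 0 → total 110, payoff 95. Profitable deviation.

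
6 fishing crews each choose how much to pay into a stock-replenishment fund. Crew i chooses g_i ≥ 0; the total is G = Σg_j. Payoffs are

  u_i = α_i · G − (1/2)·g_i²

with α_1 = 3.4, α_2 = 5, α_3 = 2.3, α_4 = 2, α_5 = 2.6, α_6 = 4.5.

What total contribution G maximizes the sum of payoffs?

118.8

Planner FOC: ∂(Σu_j)/∂g_i = (Σα_j) − g_i = 0, so g_i^SO = Σα_j = 19.8 for every i; G^SO = 118.8.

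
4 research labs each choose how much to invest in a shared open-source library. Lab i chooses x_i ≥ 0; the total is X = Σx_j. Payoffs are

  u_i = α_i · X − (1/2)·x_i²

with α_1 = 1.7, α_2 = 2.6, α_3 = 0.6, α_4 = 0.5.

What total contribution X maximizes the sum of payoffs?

Planner FOC: ∂(Σu_j)/∂x_i = (Σα_j) − x_i = 0, so x_i^SO = Σα_j = 5.4 for every i; X^SO = 21.6.

21.6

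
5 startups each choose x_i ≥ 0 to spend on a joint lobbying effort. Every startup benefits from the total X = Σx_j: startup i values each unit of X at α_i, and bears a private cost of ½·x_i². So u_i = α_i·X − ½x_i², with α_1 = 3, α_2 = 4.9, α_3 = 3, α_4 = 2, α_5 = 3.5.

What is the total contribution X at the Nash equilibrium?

Startup i's FOC: ∂u_i/∂x_i = α_i − x_i = 0, so x_i* = α_i.
NE contributions = (3, 4.9, 3, 2, 3.5); X = 16.4.

16.4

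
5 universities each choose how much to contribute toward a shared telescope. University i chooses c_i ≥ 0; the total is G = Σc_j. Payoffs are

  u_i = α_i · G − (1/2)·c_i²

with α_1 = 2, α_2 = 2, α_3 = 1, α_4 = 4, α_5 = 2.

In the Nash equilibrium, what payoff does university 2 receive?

20

University i's FOC: ∂u_i/∂c_i = α_i − c_i = 0, so c_i* = α_i.
NE contributions = (2, 2, 1, 4, 2); G = 11.
u_2 = α_2·G − ½·(c_2)² = 2·11 − ½·2² = 20.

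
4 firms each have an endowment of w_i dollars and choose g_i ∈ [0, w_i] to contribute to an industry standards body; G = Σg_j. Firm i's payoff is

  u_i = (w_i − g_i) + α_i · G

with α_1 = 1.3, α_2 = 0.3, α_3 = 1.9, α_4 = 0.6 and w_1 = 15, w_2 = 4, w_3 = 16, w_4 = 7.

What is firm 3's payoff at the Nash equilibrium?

∂u_i/∂g_i = α_i − 1, so firm i contributes w_i if α_i > 1, else 0.
α_i > 1 for i ∈ {1, 3}; NE contributions (15, 0, 16, 0), G = 31.
u_3 = (16 − 16) + 1.9·31 = 58.9.

58.9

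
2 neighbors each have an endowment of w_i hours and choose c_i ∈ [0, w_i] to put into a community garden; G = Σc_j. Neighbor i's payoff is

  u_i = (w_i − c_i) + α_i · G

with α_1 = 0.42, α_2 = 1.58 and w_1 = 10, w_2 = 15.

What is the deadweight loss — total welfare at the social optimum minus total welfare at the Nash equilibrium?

∂u_i/∂c_i = α_i − 1, so neighbor i contributes w_i if α_i > 1, else 0.
α_i > 1 for i ∈ {2}; NE contributions (0, 15), G = 15.
W^NE = Σw_i − G^NE + (Σα_i)·G^NE = 25 + 1·15 = 40.
Planner: ∂(Σu_j)/∂c_i = Σα_j − 1 = 1 > 0, so everyone contributes w_i; G^SO = 25, W^SO = 25 + 1·25 = 50.
Deadweight loss = 10.

10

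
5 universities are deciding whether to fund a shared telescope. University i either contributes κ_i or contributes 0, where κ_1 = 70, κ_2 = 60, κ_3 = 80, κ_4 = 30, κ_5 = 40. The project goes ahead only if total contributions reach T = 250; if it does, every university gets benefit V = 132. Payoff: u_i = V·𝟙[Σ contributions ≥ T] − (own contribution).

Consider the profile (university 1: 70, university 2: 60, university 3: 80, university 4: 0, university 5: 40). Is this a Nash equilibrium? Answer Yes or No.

Total = 250 ≥ 250: provided.
University 1 (pledges 70, payoff 62): dropping to 0 → total 180, payoff 0. No gain.
University 2 (pledges 60, payoff 72): dropping to 0 → total 190, payoff 0. No gain.
University 3 (pledges 80, payoff 52): dropping to 0 → total 170, payoff 0. No gain.
University 4 (pledges 0, payoff 132): pledging 30 → total 280, payoff 102. No gain.
University 5 (pledges 40, payoff 92): dropping to 0 → total 210, payoff 0. No gain.

Yes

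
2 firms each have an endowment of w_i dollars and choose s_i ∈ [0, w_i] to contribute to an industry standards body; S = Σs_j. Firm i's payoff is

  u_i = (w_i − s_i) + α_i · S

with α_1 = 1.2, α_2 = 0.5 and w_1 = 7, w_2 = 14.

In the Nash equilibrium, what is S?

7

∂u_i/∂s_i = α_i − 1, so firm i contributes w_i if α_i > 1, else 0.
α_i > 1 for i ∈ {1}; NE contributions (7, 0), S = 7.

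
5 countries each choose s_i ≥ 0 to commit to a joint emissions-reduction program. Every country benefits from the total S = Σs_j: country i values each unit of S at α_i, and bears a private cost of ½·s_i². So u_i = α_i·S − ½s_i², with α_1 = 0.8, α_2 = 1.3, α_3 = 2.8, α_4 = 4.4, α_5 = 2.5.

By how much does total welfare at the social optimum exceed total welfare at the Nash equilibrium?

226.75

Country i's FOC: ∂u_i/∂s_i = α_i − s_i = 0, so s_i* = α_i.
NE contributions = (0.8, 1.3, 2.8, 4.4, 2.5); S = 11.8.
W^NE = (Σα)·S − ½Σα_i² = 11.8² − ½·35.78 = 121.35.
Planner sets s_i = Σα_j = 11.8 for every i, so S^SO = 5·11.8 = 59.
W^SO = (Σα)·S^SO − ½·5·(Σα)² = (5/2)·11.8² = 348.1.
Deadweight loss = W^SO − W^NE = 226.75.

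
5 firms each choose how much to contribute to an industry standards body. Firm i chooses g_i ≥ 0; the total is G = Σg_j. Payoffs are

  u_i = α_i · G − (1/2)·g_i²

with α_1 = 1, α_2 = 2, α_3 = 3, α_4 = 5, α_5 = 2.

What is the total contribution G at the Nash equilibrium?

Firm i's FOC: ∂u_i/∂g_i = α_i − g_i = 0, so g_i* = α_i.
NE contributions = (1, 2, 3, 5, 2); G = 13.

13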